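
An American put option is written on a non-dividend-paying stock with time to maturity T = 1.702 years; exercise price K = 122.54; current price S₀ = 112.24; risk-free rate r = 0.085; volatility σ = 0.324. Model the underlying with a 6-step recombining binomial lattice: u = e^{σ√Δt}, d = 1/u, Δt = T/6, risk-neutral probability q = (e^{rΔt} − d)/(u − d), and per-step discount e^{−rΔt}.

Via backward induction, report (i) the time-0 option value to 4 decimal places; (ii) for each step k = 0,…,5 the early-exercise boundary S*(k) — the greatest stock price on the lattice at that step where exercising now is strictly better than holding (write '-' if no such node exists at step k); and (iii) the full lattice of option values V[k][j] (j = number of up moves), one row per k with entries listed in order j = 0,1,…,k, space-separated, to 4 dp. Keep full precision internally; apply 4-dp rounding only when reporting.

params: Δt=0.28367 u=1.18835 d=0.84150 q=0.52733 e^(-rΔt)=0.97618
t_6 payoffs: 82.6846 66.2574 43.0595 10.3000 0.0000 0.0000 0.0000
t_5: node(5,0) S=47.3621 payoff=75.1779 vs cont=72.2586 → 75.1779 [stop]  node(5,1) S=66.8833 payoff=55.6567 vs cont=52.7374 → 55.6567 [stop]  node(5,2) S=94.4505 payoff=28.0895 vs cont=25.1702 → 28.0895 [stop]  node(5,3) S=133.3801 payoff=0.0000 vs cont=4.7525 → 4.7525 [wait]  node(5,4) S=188.3553 payoff=0.0000 vs cont=0.0000 → 0.0000 [wait]  node(5,5) S=265.9896 payoff=0.0000 vs cont=0.0000 → 0.0000 [wait]  ⇒ S*(5)=94.4505
t_4: node(4,0) S=56.2826 payoff=66.2574 vs cont=63.3381 → 66.2574 [stop]  node(4,1) S=79.4805 payoff=43.0595 vs cont=40.1401 → 43.0595 [stop]  node(4,2) S=112.2400 payoff=10.3000 vs cont=15.4072 → 15.4072 [wait]  node(4,3) S=158.5019 payoff=0.0000 vs cont=2.1929 → 2.1929 [wait]  node(4,4) S=223.8316 payoff=0.0000 vs cont=0.0000 → 0.0000 [wait]  ⇒ S*(4)=79.4805
t_3: node(3,0) S=66.8833 payoff=55.6567 vs cont=52.7374 → 55.6567 [stop]  node(3,1) S=94.4505 payoff=28.0895 vs cont=27.7992 → 28.0895 [stop]  node(3,2) S=133.3801 payoff=0.0000 vs cont=8.2379 → 8.2379 [wait]  node(3,3) S=188.3553 payoff=0.0000 vs cont=1.0118 → 1.0118 [wait]  ⇒ S*(3)=94.4505
t_2: node(2,0) S=79.4805 payoff=43.0595 vs cont=40.1401 → 43.0595 [stop]  node(2,1) S=112.2400 payoff=10.3000 vs cont=17.2014 → 17.2014 [wait]  node(2,2) S=158.5019 payoff=0.0000 vs cont=4.3219 → 4.3219 [wait]  ⇒ S*(2)=79.4805
t_1: node(1,0) S=94.4505 payoff=28.0895 vs cont=28.7228 → 28.7228 [wait]  node(1,1) S=133.3801 payoff=0.0000 vs cont=10.1617 → 10.1617 [wait]  ⇒ S*(1)=-
t_0: node(0,0) S=112.2400 payoff=10.3000 vs cont=18.4839 → 18.4839 [wait]  ⇒ S*(0)=-

price = 18.4839
boundary = - - 79.4805 94.4505 79.4805 94.4505
tree:
18.4839
28.7228 10.1617
43.0595 17.2014 4.3219
55.6567 28.0895 8.2379 1.0118
66.2574 43.0595 15.4072 2.1929 0.0000
75.1779 55.6567 28.0895 4.7525 0.0000 0.0000
82.6846 66.2574 43.0595 10.3000 0.0000 0.0000 0.0000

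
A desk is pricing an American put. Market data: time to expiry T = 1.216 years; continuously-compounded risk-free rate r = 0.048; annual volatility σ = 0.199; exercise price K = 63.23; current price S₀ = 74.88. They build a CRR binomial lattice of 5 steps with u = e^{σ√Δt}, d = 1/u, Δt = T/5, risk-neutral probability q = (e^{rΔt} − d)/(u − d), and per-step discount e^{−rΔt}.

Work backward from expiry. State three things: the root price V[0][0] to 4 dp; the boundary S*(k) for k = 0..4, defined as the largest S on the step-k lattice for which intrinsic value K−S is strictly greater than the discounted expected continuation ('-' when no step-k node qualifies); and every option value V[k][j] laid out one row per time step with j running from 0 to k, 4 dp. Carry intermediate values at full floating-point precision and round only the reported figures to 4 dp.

Δt=0.24320, u=1.10311, d=0.90652, q=0.53521, disc=e^(-rΔt)=0.98839
k=5 terminal: V=max(K-S,0) → 17.3881 7.4467 0.0000 0.0000 0.0000 0.0000
k=4: j=0 S=50.5689 intr=12.6611 cont=11.9273 V=12.6611[EX]; j=1 S=61.5354 intr=1.6946 cont=3.4210 V=3.4210[hold]; j=2 S=74.8800 intr=0.0000 cont=0.0000 V=0.0000[hold]; j=3 S=91.1186 intr=0.0000 cont=0.0000 V=0.0000[hold]; j=4 S=110.8787 intr=0.0000 cont=0.0000 V=0.0000[hold]  S*(4)=50.5689
k=3: j=0 S=55.7833 intr=7.4467 cont=7.6261 V=7.6261[hold]; j=1 S=67.8805 intr=0.0000 cont=1.5716 V=1.5716[hold]; j=2 S=82.6012 intr=0.0000 cont=0.0000 V=0.0000[hold]; j=3 S=100.5142 intr=0.0000 cont=0.0000 V=0.0000[hold]  S*(3)=-
k=2: j=0 S=61.5354 intr=1.6946 cont=4.3347 V=4.3347[hold]; j=1 S=74.8800 intr=0.0000 cont=0.7220 V=0.7220[hold]; j=2 S=91.1186 intr=0.0000 cont=0.0000 V=0.0000[hold]  S*(2)=-
k=1: j=0 S=67.8805 intr=0.0000 cont=2.3733 V=2.3733[hold]; j=1 S=82.6012 intr=0.0000 cont=0.3317 V=0.3317[hold]  S*(1)=-
k=0: j=0 S=74.8800 intr=0.0000 cont=1.2657 V=1.2657[hold]  S*(0)=-

price = 1.2657
boundary = - - - - 50.5689
tree:
1.2657
2.3733 0.3317
4.3347 0.7220 0.0000
7.6261 1.5716 0.0000 0.0000
12.6611 3.4210 0.0000 0.0000 0.0000
17.3881 7.4467 0.0000 0.0000 0.0000 0.0000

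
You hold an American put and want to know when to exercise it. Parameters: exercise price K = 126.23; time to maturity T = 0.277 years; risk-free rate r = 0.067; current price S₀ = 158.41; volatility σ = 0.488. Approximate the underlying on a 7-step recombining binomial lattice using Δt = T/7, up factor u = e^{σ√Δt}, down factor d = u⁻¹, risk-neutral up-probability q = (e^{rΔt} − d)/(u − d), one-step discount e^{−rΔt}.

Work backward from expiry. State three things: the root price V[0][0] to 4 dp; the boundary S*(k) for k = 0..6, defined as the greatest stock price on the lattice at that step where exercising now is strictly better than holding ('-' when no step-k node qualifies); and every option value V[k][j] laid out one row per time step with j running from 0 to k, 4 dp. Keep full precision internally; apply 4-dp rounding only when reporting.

Δt=0.03957, u=1.10194, d=0.90749, q=0.48940, disc=e^(-rΔt)=0.99735
k=7 terminal: V=max(K-S,0) → 45.9391 28.7343 7.8429 0.0000 0.0000 0.0000 0.0000 0.0000
k=6: j=0 S=88.4761 intr=37.7539 cont=37.4197 V=37.7539[EX]; j=1 S=107.4347 intr=18.7953 cont=18.4610 V=18.7953[EX]; j=2 S=130.4559 intr=0.0000 cont=3.9940 V=3.9940[hold]; j=3 S=158.4100 intr=0.0000 cont=0.0000 V=0.0000[hold]; j=4 S=192.3541 intr=0.0000 cont=0.0000 V=0.0000[hold]; j=5 S=233.5718 intr=0.0000 cont=0.0000 V=0.0000[hold]; j=6 S=283.6216 intr=0.0000 cont=0.0000 V=0.0000[hold]  S*(6)=107.4347
k=5: j=0 S=97.4957 intr=28.7343 cont=28.4001 V=28.7343[EX]; j=1 S=118.3871 intr=7.8429 cont=11.5209 V=11.5209[hold]; j=2 S=143.7551 intr=0.0000 cont=2.0339 V=2.0339[hold]; j=3 S=174.5589 intr=0.0000 cont=0.0000 V=0.0000[hold]; j=4 S=211.9634 intr=0.0000 cont=0.0000 V=0.0000[hold]; j=5 S=257.3830 intr=0.0000 cont=0.0000 V=0.0000[hold]  S*(5)=97.4957
k=4: j=0 S=107.4347 intr=18.7953 cont=20.2563 V=20.2563[hold]; j=1 S=130.4559 intr=0.0000 cont=6.8597 V=6.8597[hold]; j=2 S=158.4100 intr=0.0000 cont=1.0358 V=1.0358[hold]; j=3 S=192.3541 intr=0.0000 cont=0.0000 V=0.0000[hold]; j=4 S=233.5718 intr=0.0000 cont=0.0000 V=0.0000[hold]  S*(4)=-
k=3: j=0 S=118.3871 intr=7.8429 cont=13.6637 V=13.6637[hold]; j=1 S=143.7551 intr=0.0000 cont=3.9988 V=3.9988[hold]; j=2 S=174.5589 intr=0.0000 cont=0.5275 V=0.5275[hold]; j=3 S=211.9634 intr=0.0000 cont=0.0000 V=0.0000[hold]  S*(3)=-
k=2: j=0 S=130.4559 intr=0.0000 cont=8.9100 V=8.9100[hold]; j=1 S=158.4100 intr=0.0000 cont=2.2939 V=2.2939[hold]; j=2 S=192.3541 intr=0.0000 cont=0.2686 V=0.2686[hold]  S*(2)=-
k=1: j=0 S=143.7551 intr=0.0000 cont=5.6570 V=5.6570[hold]; j=1 S=174.5589 intr=0.0000 cont=1.2992 V=1.2992[hold]  S*(1)=-
k=0: j=0 S=158.4100 intr=0.0000 cont=3.5150 V=3.5150[hold]  S*(0)=-

price = 3.5150
boundary = - - - - - 97.4957 107.4347
tree:
3.5150
5.6570 1.2992
8.9100 2.2939 0.2686
13.6637 3.9988 0.5275 0.0000
20.2563 6.8597 1.0358 0.0000 0.0000
28.7343 11.5209 2.0339 0.0000 0.0000 0.0000
37.7539 18.7953 3.9940 0.0000 0.0000 0.0000 0.0000
45.9391 28.7343 7.8429 0.0000 0.0000 0.0000 0.0000 0.0000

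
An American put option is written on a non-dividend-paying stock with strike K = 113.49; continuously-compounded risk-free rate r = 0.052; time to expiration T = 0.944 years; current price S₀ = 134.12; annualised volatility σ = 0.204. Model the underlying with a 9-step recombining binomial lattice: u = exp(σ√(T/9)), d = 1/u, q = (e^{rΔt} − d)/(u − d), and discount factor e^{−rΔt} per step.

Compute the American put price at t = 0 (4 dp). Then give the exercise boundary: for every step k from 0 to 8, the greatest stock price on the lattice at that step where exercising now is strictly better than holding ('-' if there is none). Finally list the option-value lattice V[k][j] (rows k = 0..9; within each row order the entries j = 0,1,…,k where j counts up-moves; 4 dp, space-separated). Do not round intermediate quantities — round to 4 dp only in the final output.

price = 1.8421
boundary = - - - - - 96.3890 90.2265 96.3890 102.9724
tree:
1.8421
3.0371 0.7794
4.8962 1.3856 0.2387
7.6860 2.4216 0.4622 0.0388
11.6869 4.1441 0.8874 0.0821 0.0000
17.1010 6.9072 1.6858 0.1738 0.0000 0.0000
23.2635 11.1245 3.1612 0.3677 0.0000 0.0000 0.0000
29.0320 17.1010 5.8299 0.7782 0.0000 0.0000 0.0000 0.0000
34.4316 23.2635 10.5176 1.6467 0.0000 0.0000 0.0000 0.0000 0.0000
39.4861 29.0320 17.1010 3.4846 0.0000 0.0000 0.0000 0.0000 0.0000 0.0000

params: Δt=0.10489 u=1.06830 d=0.93607 q=0.52485 e^(-rΔt)=0.99456
t_9 payoffs: 39.4861 29.0320 17.1010 3.4846 0.0000 0.0000 0.0000 0.0000 0.0000 0.0000
t_8: node(8,0) S=79.0584 payoff=34.4316 vs cont=33.8143 → 34.4316 [stop]  node(8,1) S=90.2265 payoff=23.2635 vs cont=22.6462 → 23.2635 [stop]  node(8,2) S=102.9724 payoff=10.5176 vs cont=9.9003 → 10.5176 [stop]  node(8,3) S=117.5187 payoff=0.0000 vs cont=1.6467 → 1.6467 [wait]  node(8,4) S=134.1200 payoff=0.0000 vs cont=0.0000 → 0.0000 [wait]  node(8,5) S=153.0664 payoff=0.0000 vs cont=0.0000 → 0.0000 [wait]  node(8,6) S=174.6893 payoff=0.0000 vs cont=0.0000 → 0.0000 [wait]  node(8,7) S=199.3668 payoff=0.0000 vs cont=0.0000 → 0.0000 [wait]  node(8,8) S=227.5303 payoff=0.0000 vs cont=0.0000 → 0.0000 [wait]  ⇒ S*(8)=102.9724
t_7: node(7,0) S=84.4580 payoff=29.0320 vs cont=28.4146 → 29.0320 [stop]  node(7,1) S=96.3890 payoff=17.1010 vs cont=16.4837 → 17.1010 [stop]  node(7,2) S=110.0054 payoff=3.4846 vs cont=5.8299 → 5.8299 [wait]  node(7,3) S=125.5453 payoff=0.0000 vs cont=0.7782 → 0.7782 [wait]  node(7,4) S=143.2804 payoff=0.0000 vs cont=0.0000 → 0.0000 [wait]  node(7,5) S=163.5209 payoff=0.0000 vs cont=0.0000 → 0.0000 [wait]  node(7,6) S=186.6206 payoff=0.0000 vs cont=0.0000 → 0.0000 [wait]  node(7,7) S=212.9835 payoff=0.0000 vs cont=0.0000 → 0.0000 [wait]  ⇒ S*(7)=96.3890
t_6: node(6,0) S=90.2265 payoff=23.2635 vs cont=22.6462 → 23.2635 [stop]  node(6,1) S=102.9724 payoff=10.5176 vs cont=11.1245 → 11.1245 [wait]  node(6,2) S=117.5187 payoff=0.0000 vs cont=3.1612 → 3.1612 [wait]  node(6,3) S=134.1200 payoff=0.0000 vs cont=0.3677 → 0.3677 [wait]  node(6,4) S=153.0664 payoff=0.0000 vs cont=0.0000 → 0.0000 [wait]  node(6,5) S=174.6893 payoff=0.0000 vs cont=0.0000 → 0.0000 [wait]  node(6,6) S=199.3668 payoff=0.0000 vs cont=0.0000 → 0.0000 [wait]  ⇒ S*(6)=90.2265
t_5: node(5,0) S=96.3890 payoff=17.1010 vs cont=16.8005 → 17.1010 [stop]  node(5,1) S=110.0054 payoff=3.4846 vs cont=6.9072 → 6.9072 [wait]  node(5,2) S=125.5453 payoff=0.0000 vs cont=1.6858 → 1.6858 [wait]  node(5,3) S=143.2804 payoff=0.0000 vs cont=0.1738 → 0.1738 [wait]  node(5,4) S=163.5209 payoff=0.0000 vs cont=0.0000 → 0.0000 [wait]  node(5,5) S=186.6206 payoff=0.0000 vs cont=0.0000 → 0.0000 [wait]  ⇒ S*(5)=96.3890
t_4: node(4,0) S=102.9724 payoff=10.5176 vs cont=11.6869 → 11.6869 [wait]  node(4,1) S=117.5187 payoff=0.0000 vs cont=4.1441 → 4.1441 [wait]  node(4,2) S=134.1200 payoff=0.0000 vs cont=0.8874 → 0.8874 [wait]  node(4,3) S=153.0664 payoff=0.0000 vs cont=0.0821 → 0.0821 [wait]  node(4,4) S=174.6893 payoff=0.0000 vs cont=0.0000 → 0.0000 [wait]  ⇒ S*(4)=-
t_3: node(3,0) S=110.0054 payoff=3.4846 vs cont=7.6860 → 7.6860 [wait]  node(3,1) S=125.5453 payoff=0.0000 vs cont=2.4216 → 2.4216 [wait]  node(3,2) S=143.2804 payoff=0.0000 vs cont=0.4622 → 0.4622 [wait]  node(3,3) S=163.5209 payoff=0.0000 vs cont=0.0388 → 0.0388 [wait]  ⇒ S*(3)=-
t_2: node(2,0) S=117.5187 payoff=0.0000 vs cont=4.8962 → 4.8962 [wait]  node(2,1) S=134.1200 payoff=0.0000 vs cont=1.3856 → 1.3856 [wait]  node(2,2) S=153.0664 payoff=0.0000 vs cont=0.2387 → 0.2387 [wait]  ⇒ S*(2)=-
t_1: node(1,0) S=125.5453 payoff=0.0000 vs cont=3.0371 → 3.0371 [wait]  node(1,1) S=143.2804 payoff=0.0000 vs cont=0.7794 → 0.7794 [wait]  ⇒ S*(1)=-
t_0: node(0,0) S=134.1200 payoff=0.0000 vs cont=1.8421 → 1.8421 [wait]  ⇒ S*(0)=-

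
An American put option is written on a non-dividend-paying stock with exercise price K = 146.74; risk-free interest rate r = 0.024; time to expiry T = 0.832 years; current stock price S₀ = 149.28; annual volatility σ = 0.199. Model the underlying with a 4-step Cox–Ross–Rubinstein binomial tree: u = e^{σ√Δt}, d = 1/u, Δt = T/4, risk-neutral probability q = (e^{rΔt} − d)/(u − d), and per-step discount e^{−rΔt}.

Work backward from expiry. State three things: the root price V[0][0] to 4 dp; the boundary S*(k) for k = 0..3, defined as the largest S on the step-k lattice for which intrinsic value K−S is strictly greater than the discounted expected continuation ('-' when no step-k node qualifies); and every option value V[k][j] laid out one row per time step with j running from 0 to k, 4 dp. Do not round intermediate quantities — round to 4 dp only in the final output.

price = 8.0703
boundary = - - 124.5003 113.6985
tree:
8.0703
13.6688 2.6596
22.2397 5.3982 0.0000
33.0415 10.9570 0.0000 0.0000
42.9062 22.2397 0.0000 0.0000 0.0000

params: Δt=0.20800 u=1.09500 d=0.91324 q=0.50486 e^(-rΔt)=0.99502
t_4 payoffs: 42.9062 22.2397 0.0000 0.0000 0.0000
t_3: node(3,0) S=113.6985 payoff=33.0415 vs cont=32.3108 → 33.0415 [stop]  node(3,1) S=136.3283 payoff=10.4117 vs cont=10.9570 → 10.9570 [wait]  node(3,2) S=163.4622 payoff=0.0000 vs cont=0.0000 → 0.0000 [wait]  node(3,3) S=195.9967 payoff=0.0000 vs cont=0.0000 → 0.0000 [wait]  ⇒ S*(3)=113.6985
t_2: node(2,0) S=124.5003 payoff=22.2397 vs cont=21.7829 → 22.2397 [stop]  node(2,1) S=149.2800 payoff=0.0000 vs cont=5.3982 → 5.3982 [wait]  node(2,2) S=178.9917 payoff=0.0000 vs cont=0.0000 → 0.0000 [wait]  ⇒ S*(2)=124.5003
t_1: node(1,0) S=136.3283 payoff=10.4117 vs cont=13.6688 → 13.6688 [wait]  node(1,1) S=163.4622 payoff=0.0000 vs cont=2.6596 → 2.6596 [wait]  ⇒ S*(1)=-
t_0: node(0,0) S=149.2800 payoff=0.0000 vs cont=8.0703 → 8.0703 [wait]  ⇒ S*(0)=-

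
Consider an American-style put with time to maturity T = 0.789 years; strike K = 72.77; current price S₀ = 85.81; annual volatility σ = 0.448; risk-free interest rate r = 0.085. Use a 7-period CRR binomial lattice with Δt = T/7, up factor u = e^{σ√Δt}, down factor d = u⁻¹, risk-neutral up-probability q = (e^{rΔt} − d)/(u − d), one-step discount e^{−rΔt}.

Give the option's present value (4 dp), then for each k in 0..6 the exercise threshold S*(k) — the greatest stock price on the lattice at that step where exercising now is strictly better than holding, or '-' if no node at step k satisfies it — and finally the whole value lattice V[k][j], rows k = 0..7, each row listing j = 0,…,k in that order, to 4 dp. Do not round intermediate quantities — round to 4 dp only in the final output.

params: Δt=0.11271 u=1.16231 d=0.86036 q=0.49435 e^(-rΔt)=0.99047
t_7 payoffs: 42.8272 32.3186 18.1219 0.0000 0.0000 0.0000 0.0000 0.0000
t_6: node(6,0) S=34.8027 payoff=37.9673 vs cont=37.2734 → 37.9673 [stop]  node(6,1) S=47.0170 payoff=25.7530 vs cont=25.0592 → 25.7530 [stop]  node(6,2) S=63.5179 payoff=9.2521 vs cont=9.0759 → 9.2521 [stop]  node(6,3) S=85.8100 payoff=0.0000 vs cont=0.0000 → 0.0000 [wait]  node(6,4) S=115.9257 payoff=0.0000 vs cont=0.0000 → 0.0000 [wait]  node(6,5) S=156.6106 payoff=0.0000 vs cont=0.0000 → 0.0000 [wait]  node(6,6) S=211.5743 payoff=0.0000 vs cont=0.0000 → 0.0000 [wait]  ⇒ S*(6)=63.5179
t_5: node(5,0) S=40.4514 payoff=32.3186 vs cont=31.6247 → 32.3186 [stop]  node(5,1) S=54.6481 payoff=18.1219 vs cont=17.4280 → 18.1219 [stop]  node(5,2) S=73.8273 payoff=0.0000 vs cont=4.6337 → 4.6337 [wait]  node(5,3) S=99.7376 payoff=0.0000 vs cont=0.0000 → 0.0000 [wait]  node(5,4) S=134.7412 payoff=0.0000 vs cont=0.0000 → 0.0000 [wait]  node(5,5) S=182.0297 payoff=0.0000 vs cont=0.0000 → 0.0000 [wait]  ⇒ S*(5)=54.6481
t_4: node(4,0) S=47.0170 payoff=25.7530 vs cont=25.0592 → 25.7530 [stop]  node(4,1) S=63.5179 payoff=9.2521 vs cont=11.3448 → 11.3448 [wait]  node(4,2) S=85.8100 payoff=0.0000 vs cont=2.3207 → 2.3207 [wait]  node(4,3) S=115.9257 payoff=0.0000 vs cont=0.0000 → 0.0000 [wait]  node(4,4) S=156.6106 payoff=0.0000 vs cont=0.0000 → 0.0000 [wait]  ⇒ S*(4)=47.0170
t_3: node(3,0) S=54.6481 payoff=18.1219 vs cont=18.4527 → 18.4527 [wait]  node(3,1) S=73.8273 payoff=0.0000 vs cont=6.8181 → 6.8181 [wait]  node(3,2) S=99.7376 payoff=0.0000 vs cont=1.1623 → 1.1623 [wait]  node(3,3) S=134.7412 payoff=0.0000 vs cont=0.0000 → 0.0000 [wait]  ⇒ S*(3)=-
t_2: node(2,0) S=63.5179 payoff=9.2521 vs cont=12.5800 → 12.5800 [wait]  node(2,1) S=85.8100 payoff=0.0000 vs cont=3.9838 → 3.9838 [wait]  node(2,2) S=115.9257 payoff=0.0000 vs cont=0.5821 → 0.5821 [wait]  ⇒ S*(2)=-
t_1: node(1,0) S=73.8273 payoff=0.0000 vs cont=8.2510 → 8.2510 [wait]  node(1,1) S=99.7376 payoff=0.0000 vs cont=2.2802 → 2.2802 [wait]  ⇒ S*(1)=-
t_0: node(0,0) S=85.8100 payoff=0.0000 vs cont=5.2488 → 5.2488 [wait]  ⇒ S*(0)=-

price = 5.2488
boundary = - - - - 47.0170 54.6481 63.5179
tree:
5.2488
8.2510 2.2802
12.5800 3.9838 0.5821
18.4527 6.8181 1.1623 0.0000
25.7530 11.3448 2.3207 0.0000 0.0000
32.3186 18.1219 4.6337 0.0000 0.0000 0.0000
37.9673 25.7530 9.2521 0.0000 0.0000 0.0000 0.0000
42.8272 32.3186 18.1219 0.0000 0.0000 0.0000 0.0000 0.0000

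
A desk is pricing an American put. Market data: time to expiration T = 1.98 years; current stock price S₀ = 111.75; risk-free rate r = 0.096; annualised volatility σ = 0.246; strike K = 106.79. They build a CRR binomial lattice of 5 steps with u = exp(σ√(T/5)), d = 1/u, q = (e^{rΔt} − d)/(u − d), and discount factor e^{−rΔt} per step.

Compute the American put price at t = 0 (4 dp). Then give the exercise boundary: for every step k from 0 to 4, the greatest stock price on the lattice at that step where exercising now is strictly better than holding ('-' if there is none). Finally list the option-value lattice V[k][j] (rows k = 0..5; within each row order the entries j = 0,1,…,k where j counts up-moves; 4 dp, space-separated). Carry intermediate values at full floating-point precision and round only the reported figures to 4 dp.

Δt=0.39600, u=1.16743, d=0.85658, q=0.58603, disc=e^(-rΔt)=0.96270
k=5 terminal: V=max(K-S,0) → 55.2559 36.5547 11.0669 0.0000 0.0000 0.0000
k=4: j=0 S=60.1624 intr=46.6276 cont=42.6441 V=46.6276[EX]; j=1 S=81.9948 intr=24.7952 cont=20.8117 V=24.7952[EX]; j=2 S=111.7500 intr=0.0000 cont=4.4105 V=4.4105[hold]; j=3 S=152.3031 intr=0.0000 cont=0.0000 V=0.0000[hold]; j=4 S=207.5726 intr=0.0000 cont=0.0000 V=0.0000[hold]  S*(4)=81.9948
k=3: j=0 S=70.2353 intr=36.5547 cont=32.5711 V=36.5547[EX]; j=1 S=95.7231 intr=11.0669 cont=12.3699 V=12.3699[hold]; j=2 S=130.4602 intr=0.0000 cont=1.7577 V=1.7577[hold]; j=3 S=177.8031 intr=0.0000 cont=0.0000 V=0.0000[hold]  S*(3)=70.2353
k=2: j=0 S=81.9948 intr=24.7952 cont=21.5468 V=24.7952[EX]; j=1 S=111.7500 intr=0.0000 cont=5.9214 V=5.9214[hold]; j=2 S=152.3031 intr=0.0000 cont=0.7005 V=0.7005[hold]  S*(2)=81.9948
k=1: j=0 S=95.7231 intr=11.0669 cont=13.2223 V=13.2223[hold]; j=1 S=130.4602 intr=0.0000 cont=2.7550 V=2.7550[hold]  S*(1)=-
k=0: j=0 S=111.7500 intr=0.0000 cont=6.8238 V=6.8238[hold]  S*(0)=-

price = 6.8238
boundary = - - 81.9948 70.2353 81.9948
tree:
6.8238
13.2223 2.7550
24.7952 5.9214 0.7005
36.5547 12.3699 1.7577 0.0000
46.6276 24.7952 4.4105 0.0000 0.0000
55.2559 36.5547 11.0669 0.0000 0.0000 0.0000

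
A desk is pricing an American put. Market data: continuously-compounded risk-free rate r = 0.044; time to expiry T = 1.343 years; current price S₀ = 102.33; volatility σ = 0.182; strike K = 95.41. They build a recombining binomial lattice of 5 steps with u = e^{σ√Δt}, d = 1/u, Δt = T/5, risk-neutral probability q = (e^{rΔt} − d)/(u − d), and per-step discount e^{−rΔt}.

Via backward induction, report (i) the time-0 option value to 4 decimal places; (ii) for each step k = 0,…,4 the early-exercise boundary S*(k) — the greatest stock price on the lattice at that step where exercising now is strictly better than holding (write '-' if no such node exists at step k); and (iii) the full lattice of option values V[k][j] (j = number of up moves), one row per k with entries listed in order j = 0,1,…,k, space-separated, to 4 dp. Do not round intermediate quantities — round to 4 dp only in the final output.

Δt=0.26860, u=1.09892, d=0.90999, q=0.53936, disc=e^(-rΔt)=0.98825
k=5 terminal: V=max(K-S,0) → 31.5572 18.3003 2.2910 0.0000 0.0000 0.0000
k=4: j=0 S=70.1689 intr=25.2411 cont=24.1202 V=25.2411[EX]; j=1 S=84.7371 intr=10.6729 cont=9.5519 V=10.6729[EX]; j=2 S=102.3300 intr=0.0000 cont=1.0429 V=1.0429[hold]; j=3 S=123.5754 intr=0.0000 cont=0.0000 V=0.0000[hold]; j=4 S=149.2318 intr=0.0000 cont=0.0000 V=0.0000[hold]  S*(4)=84.7371
k=3: j=0 S=77.1097 intr=18.3003 cont=17.1793 V=18.3003[EX]; j=1 S=93.1190 intr=2.2910 cont=5.4145 V=5.4145[hold]; j=2 S=112.4521 intr=0.0000 cont=0.4748 V=0.4748[hold]; j=3 S=135.7991 intr=0.0000 cont=0.0000 V=0.0000[hold]  S*(3)=77.1097
k=2: j=0 S=84.7371 intr=10.6729 cont=11.2168 V=11.2168[hold]; j=1 S=102.3300 intr=0.0000 cont=2.7179 V=2.7179[hold]; j=2 S=123.5754 intr=0.0000 cont=0.2161 V=0.2161[hold]  S*(2)=-
k=1: j=0 S=93.1190 intr=2.2910 cont=6.5549 V=6.5549[hold]; j=1 S=112.4521 intr=0.0000 cont=1.3524 V=1.3524[hold]  S*(1)=-
k=0: j=0 S=102.3300 intr=0.0000 cont=3.7048 V=3.7048[hold]  S*(0)=-

price = 3.7048
boundary = - - - 77.1097 84.7371
tree:
3.7048
6.5549 1.3524
11.2168 2.7179 0.2161
18.3003 5.4145 0.4748 0.0000
25.2411 10.6729 1.0429 0.0000 0.0000
31.5572 18.3003 2.2910 0.0000 0.0000 0.0000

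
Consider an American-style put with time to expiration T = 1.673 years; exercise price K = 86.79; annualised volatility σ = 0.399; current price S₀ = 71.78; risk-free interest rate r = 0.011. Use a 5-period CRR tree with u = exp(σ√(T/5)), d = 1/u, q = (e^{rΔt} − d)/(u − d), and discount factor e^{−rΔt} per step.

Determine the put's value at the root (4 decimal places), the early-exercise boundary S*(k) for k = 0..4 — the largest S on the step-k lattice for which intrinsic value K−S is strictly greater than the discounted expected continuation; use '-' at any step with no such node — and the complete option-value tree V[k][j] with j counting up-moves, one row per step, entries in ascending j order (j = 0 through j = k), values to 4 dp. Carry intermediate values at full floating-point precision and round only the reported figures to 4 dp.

Δt=0.33460, u=1.25961, d=0.79390, q=0.45047, disc=e^(-rΔt)=0.99633
k=5 terminal: V=max(K-S,0) → 64.1525 50.8732 29.8040 0.0000 0.0000 0.0000
k=4: j=0 S=28.5143 intr=58.2757 cont=57.9568 V=58.2757[EX]; j=1 S=45.2411 intr=41.5489 cont=41.2301 V=41.5489[EX]; j=2 S=71.7800 intr=15.0100 cont=16.3179 V=16.3179[hold]; j=3 S=113.8869 intr=0.0000 cont=0.0000 V=0.0000[hold]; j=4 S=180.6942 intr=0.0000 cont=0.0000 V=0.0000[hold]  S*(4)=45.2411
k=3: j=0 S=35.9168 intr=50.8732 cont=50.5543 V=50.8732[EX]; j=1 S=56.9860 intr=29.8040 cont=30.0722 V=30.0722[hold]; j=2 S=90.4146 intr=0.0000 cont=8.9342 V=8.9342[hold]; j=3 S=143.4528 intr=0.0000 cont=0.0000 V=0.0000[hold]  S*(3)=35.9168
k=2: j=0 S=45.2411 intr=41.5489 cont=41.3504 V=41.5489[EX]; j=1 S=71.7800 intr=15.0100 cont=20.4746 V=20.4746[hold]; j=2 S=113.8869 intr=0.0000 cont=4.8916 V=4.8916[hold]  S*(2)=45.2411
k=1: j=0 S=56.9860 intr=29.8040 cont=31.9377 V=31.9377[hold]; j=1 S=90.4146 intr=0.0000 cont=13.4054 V=13.4054[hold]  S*(1)=-
k=0: j=0 S=71.7800 intr=15.0100 cont=23.5028 V=23.5028[hold]  S*(0)=-

price = 23.5028
boundary = - - 45.2411 35.9168 45.2411
tree:
23.5028
31.9377 13.4054
41.5489 20.4746 4.8916
50.8732 30.0722 8.9342 0.0000
58.2757 41.5489 16.3179 0.0000 0.0000
64.1525 50.8732 29.8040 0.0000 0.0000 0.0000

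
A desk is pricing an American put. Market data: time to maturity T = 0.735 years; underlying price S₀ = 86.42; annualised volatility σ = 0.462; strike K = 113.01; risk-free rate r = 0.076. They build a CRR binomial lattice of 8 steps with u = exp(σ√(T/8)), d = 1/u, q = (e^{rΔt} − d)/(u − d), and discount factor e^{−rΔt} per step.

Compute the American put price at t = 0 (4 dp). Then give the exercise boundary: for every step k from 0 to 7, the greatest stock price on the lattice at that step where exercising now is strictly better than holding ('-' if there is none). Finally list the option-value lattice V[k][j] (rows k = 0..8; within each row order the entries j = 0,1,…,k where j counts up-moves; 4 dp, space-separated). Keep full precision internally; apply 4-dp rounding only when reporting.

Δt=0.09187, u=1.15032, d=0.86933, q=0.48998, disc=e^(-rΔt)=0.99304
k=8 terminal: V=max(K-S,0) → 84.8211 75.7097 63.6533 47.6999 26.5900 0.0000 0.0000 0.0000 0.0000
k=7: j=0 S=32.4261 intr=80.5839 cont=79.7975 V=80.5839[EX]; j=1 S=42.9071 intr=70.1029 cont=69.3165 V=70.1029[EX]; j=2 S=56.7758 intr=56.2342 cont=55.4479 V=56.2342[EX]; j=3 S=75.1272 intr=37.8828 cont=37.0964 V=37.8828[EX]; j=4 S=99.4103 intr=13.5997 cont=13.4669 V=13.5997[EX]; j=5 S=131.5422 intr=0.0000 cont=0.0000 V=0.0000[hold]; j=6 S=174.0601 intr=0.0000 cont=0.0000 V=0.0000[hold]; j=7 S=230.3208 intr=0.0000 cont=0.0000 V=0.0000[hold]  S*(7)=99.4103
k=6: j=0 S=37.3003 intr=75.7097 cont=74.9234 V=75.7097[EX]; j=1 S=49.3567 intr=63.6533 cont=62.8669 V=63.6533[EX]; j=2 S=65.3101 intr=47.6999 cont=46.9136 V=47.6999[EX]; j=3 S=86.4200 intr=26.5900 cont=25.8037 V=26.5900[EX]; j=4 S=114.3532 intr=0.0000 cont=6.8878 V=6.8878[hold]; j=5 S=151.3151 intr=0.0000 cont=0.0000 V=0.0000[hold]; j=6 S=200.2240 intr=0.0000 cont=0.0000 V=0.0000[hold]  S*(6)=86.4200
k=5: j=0 S=42.9071 intr=70.1029 cont=69.3165 V=70.1029[EX]; j=1 S=56.7758 intr=56.2342 cont=55.4479 V=56.2342[EX]; j=2 S=75.1272 intr=37.8828 cont=37.0964 V=37.8828[EX]; j=3 S=99.4103 intr=13.5997 cont=16.8184 V=16.8184[hold]; j=4 S=131.5422 intr=0.0000 cont=3.4884 V=3.4884[hold]; j=5 S=174.0601 intr=0.0000 cont=0.0000 V=0.0000[hold]  S*(5)=75.1272
k=4: j=0 S=49.3567 intr=63.6533 cont=62.8669 V=63.6533[EX]; j=1 S=65.3101 intr=47.6999 cont=46.9136 V=47.6999[EX]; j=2 S=86.4200 intr=26.5900 cont=27.3698 V=27.3698[hold]; j=3 S=114.3532 intr=0.0000 cont=10.2153 V=10.2153[hold]; j=4 S=151.3151 intr=0.0000 cont=1.7668 V=1.7668[hold]  S*(4)=65.3101
k=3: j=0 S=56.7758 intr=56.2342 cont=55.4479 V=56.2342[EX]; j=1 S=75.1272 intr=37.8828 cont=37.4759 V=37.8828[EX]; j=2 S=99.4103 intr=13.5997 cont=18.8324 V=18.8324[hold]; j=3 S=131.5422 intr=0.0000 cont=6.0334 V=6.0334[hold]  S*(3)=75.1272
k=2: j=0 S=65.3101 intr=47.6999 cont=46.9136 V=47.6999[EX]; j=1 S=86.4200 intr=26.5900 cont=28.3497 V=28.3497[hold]; j=2 S=114.3532 intr=0.0000 cont=12.4737 V=12.4737[hold]  S*(2)=65.3101
k=1: j=0 S=75.1272 intr=37.8828 cont=37.9527 V=37.9527[hold]; j=1 S=99.4103 intr=13.5997 cont=20.4276 V=20.4276[hold]  S*(1)=-
k=0: j=0 S=86.4200 intr=26.5900 cont=29.1613 V=29.1613[hold]  S*(0)=-

price = 29.1613
boundary = - - 65.3101 75.1272 65.3101 75.1272 86.4200 99.4103
tree:
29.1613
37.9527 20.4276
47.6999 28.3497 12.4737
56.2342 37.8828 18.8324 6.0334
63.6533 47.6999 27.3698 10.2153 1.7668
70.1029 56.2342 37.8828 16.8184 3.4884 0.0000
75.7097 63.6533 47.6999 26.5900 6.8878 0.0000 0.0000
80.5839 70.1029 56.2342 37.8828 13.5997 0.0000 0.0000 0.0000
84.8211 75.7097 63.6533 47.6999 26.5900 0.0000 0.0000 0.0000 0.0000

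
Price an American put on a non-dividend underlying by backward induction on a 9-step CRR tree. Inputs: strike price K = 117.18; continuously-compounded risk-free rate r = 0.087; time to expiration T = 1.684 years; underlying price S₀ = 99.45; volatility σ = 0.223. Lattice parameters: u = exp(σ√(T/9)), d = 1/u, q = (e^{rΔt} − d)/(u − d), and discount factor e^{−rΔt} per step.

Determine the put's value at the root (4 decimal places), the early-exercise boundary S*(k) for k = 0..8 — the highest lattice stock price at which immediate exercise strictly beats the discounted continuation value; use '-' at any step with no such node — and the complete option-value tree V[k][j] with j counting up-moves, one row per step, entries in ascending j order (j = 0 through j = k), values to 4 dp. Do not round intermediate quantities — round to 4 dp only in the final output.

price = 17.8046
boundary = - 90.3050 99.4500 90.3050 99.4500 90.3050 99.4500 90.3050 99.4500
tree:
17.8046
26.8750 11.2232
35.1790 17.7300 6.4565
42.7194 26.8750 10.8767 3.1843
49.5664 35.1790 17.7300 5.8285 1.2070
55.7839 42.7194 26.8750 10.3576 2.4527 0.2669
61.4296 49.5664 35.1790 17.7300 4.8878 0.6178 0.0000
66.5561 55.7839 42.7194 26.8750 9.4865 1.4298 0.0000 0.0000
71.2112 61.4296 49.5664 35.1790 17.7300 3.3092 0.0000 0.0000 0.0000
75.4383 66.5561 55.7839 42.7194 26.8750 7.6590 0.0000 0.0000 0.0000 0.0000

params: Δt=0.18711 u=1.10127 d=0.90804 q=0.56084 e^(-rΔt)=0.98385
t_9 payoffs: 75.4383 66.5561 55.7839 42.7194 26.8750 7.6590 0.0000 0.0000 0.0000 0.0000
t_8: node(8,0) S=45.9688 payoff=71.2112 vs cont=69.3192 → 71.2112 [stop]  node(8,1) S=55.7504 payoff=61.4296 vs cont=59.5375 → 61.4296 [stop]  node(8,2) S=67.6136 payoff=49.5664 vs cont=47.6744 → 49.5664 [stop]  node(8,3) S=82.0010 payoff=35.1790 vs cont=33.2869 → 35.1790 [stop]  node(8,4) S=99.4500 payoff=17.7300 vs cont=15.8379 → 17.7300 [stop]  node(8,5) S=120.6119 payoff=0.0000 vs cont=3.3092 → 3.3092 [wait]  node(8,6) S=146.2769 payoff=0.0000 vs cont=0.0000 → 0.0000 [wait]  node(8,7) S=177.4032 payoff=0.0000 vs cont=0.0000 → 0.0000 [wait]  node(8,8) S=215.1527 payoff=0.0000 vs cont=0.0000 → 0.0000 [wait]  ⇒ S*(8)=99.4500
t_7: node(7,0) S=50.6239 payoff=66.5561 vs cont=64.6640 → 66.5561 [stop]  node(7,1) S=61.3961 payoff=55.7839 vs cont=53.8918 → 55.7839 [stop]  node(7,2) S=74.4606 payoff=42.7194 vs cont=40.8273 → 42.7194 [stop]  node(7,3) S=90.3050 payoff=26.8750 vs cont=24.9829 → 26.8750 [stop]  node(7,4) S=109.5210 payoff=7.6590 vs cont=9.4865 → 9.4865 [wait]  node(7,5) S=132.8260 payoff=0.0000 vs cont=1.4298 → 1.4298 [wait]  node(7,6) S=161.0900 payoff=0.0000 vs cont=0.0000 → 0.0000 [wait]  node(7,7) S=195.3683 payoff=0.0000 vs cont=0.0000 → 0.0000 [wait]  ⇒ S*(7)=90.3050
t_6: node(6,0) S=55.7504 payoff=61.4296 vs cont=59.5375 → 61.4296 [stop]  node(6,1) S=67.6136 payoff=49.5664 vs cont=47.6744 → 49.5664 [stop]  node(6,2) S=82.0010 payoff=35.1790 vs cont=33.2869 → 35.1790 [stop]  node(6,3) S=99.4500 payoff=17.7300 vs cont=16.8463 → 17.7300 [stop]  node(6,4) S=120.6119 payoff=0.0000 vs cont=4.8878 → 4.8878 [wait]  node(6,5) S=146.2769 payoff=0.0000 vs cont=0.6178 → 0.6178 [wait]  node(6,6) S=177.4032 payoff=0.0000 vs cont=0.0000 → 0.0000 [wait]  ⇒ S*(6)=99.4500
t_5: node(5,0) S=61.3961 payoff=55.7839 vs cont=53.8918 → 55.7839 [stop]  node(5,1) S=74.4606 payoff=42.7194 vs cont=40.8273 → 42.7194 [stop]  node(5,2) S=90.3050 payoff=26.8750 vs cont=24.9829 → 26.8750 [stop]  node(5,3) S=109.5210 payoff=7.6590 vs cont=10.3576 → 10.3576 [wait]  node(5,4) S=132.8260 payoff=0.0000 vs cont=2.4527 → 2.4527 [wait]  node(5,5) S=161.0900 payoff=0.0000 vs cont=0.2669 → 0.2669 [wait]  ⇒ S*(5)=90.3050
t_4: node(4,0) S=67.6136 payoff=49.5664 vs cont=47.6744 → 49.5664 [stop]  node(4,1) S=82.0010 payoff=35.1790 vs cont=33.2869 → 35.1790 [stop]  node(4,2) S=99.4500 payoff=17.7300 vs cont=17.3270 → 17.7300 [stop]  node(4,3) S=120.6119 payoff=0.0000 vs cont=5.8285 → 5.8285 [wait]  node(4,4) S=146.2769 payoff=0.0000 vs cont=1.2070 → 1.2070 [wait]  ⇒ S*(4)=99.4500
t_3: node(3,0) S=74.4606 payoff=42.7194 vs cont=40.8273 → 42.7194 [stop]  node(3,1) S=90.3050 payoff=26.8750 vs cont=24.9829 → 26.8750 [stop]  node(3,2) S=109.5210 payoff=7.6590 vs cont=10.8767 → 10.8767 [wait]  node(3,3) S=132.8260 payoff=0.0000 vs cont=3.1843 → 3.1843 [wait]  ⇒ S*(3)=90.3050
t_2: node(2,0) S=82.0010 payoff=35.1790 vs cont=33.2869 → 35.1790 [stop]  node(2,1) S=99.4500 payoff=17.7300 vs cont=17.6134 → 17.7300 [stop]  node(2,2) S=120.6119 payoff=0.0000 vs cont=6.4565 → 6.4565 [wait]  ⇒ S*(2)=99.4500
t_1: node(1,0) S=90.3050 payoff=26.8750 vs cont=24.9829 → 26.8750 [stop]  node(1,1) S=109.5210 payoff=7.6590 vs cont=11.2232 → 11.2232 [wait]  ⇒ S*(1)=90.3050
t_0: node(0,0) S=99.4500 payoff=17.7300 vs cont=17.8046 → 17.8046 [wait]  ⇒ S*(0)=-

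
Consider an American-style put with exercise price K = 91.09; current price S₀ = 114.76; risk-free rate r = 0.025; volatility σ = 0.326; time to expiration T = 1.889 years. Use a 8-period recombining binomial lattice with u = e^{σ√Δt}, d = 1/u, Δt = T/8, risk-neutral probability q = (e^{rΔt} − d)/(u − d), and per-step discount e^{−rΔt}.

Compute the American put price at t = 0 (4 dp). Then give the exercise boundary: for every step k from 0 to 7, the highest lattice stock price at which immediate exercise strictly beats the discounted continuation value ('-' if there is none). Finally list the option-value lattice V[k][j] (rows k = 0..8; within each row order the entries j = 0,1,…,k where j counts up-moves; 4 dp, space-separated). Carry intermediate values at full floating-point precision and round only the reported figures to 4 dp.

price = 7.6900
boundary = - - - - - 51.9760 60.8976 71.3506
tree:
7.6900
11.3330 3.8241
16.2769 6.0975 1.3995
22.6715 9.5253 2.4459 0.2790
30.4393 14.5058 4.2277 0.5388 0.0000
39.1140 21.3834 7.2071 1.0404 0.0000 0.0000
46.7286 30.1924 12.0697 2.0091 0.0000 0.0000 0.0000
53.2276 39.1140 19.7394 3.8797 0.0000 0.0000 0.0000 0.0000
58.7745 46.7286 30.1924 7.4921 0.0000 0.0000 0.0000 0.0000 0.0000

params: Δt=0.23613 u=1.17165 d=0.85350 q=0.47909 e^(-rΔt)=0.99411
t_8 payoffs: 58.7745 46.7286 30.1924 7.4921 0.0000 0.0000 0.0000 0.0000 0.0000
t_7: node(7,0) S=37.8624 payoff=53.2276 vs cont=52.6915 → 53.2276 [stop]  node(7,1) S=51.9760 payoff=39.1140 vs cont=38.5779 → 39.1140 [stop]  node(7,2) S=71.3506 payoff=19.7394 vs cont=19.2032 → 19.7394 [stop]  node(7,3) S=97.9474 payoff=0.0000 vs cont=3.8797 → 3.8797 [wait]  node(7,4) S=134.4584 payoff=0.0000 vs cont=0.0000 → 0.0000 [wait]  node(7,5) S=184.5794 payoff=0.0000 vs cont=0.0000 → 0.0000 [wait]  node(7,6) S=253.3834 payoff=0.0000 vs cont=0.0000 → 0.0000 [wait]  node(7,7) S=347.8350 payoff=0.0000 vs cont=0.0000 → 0.0000 [wait]  ⇒ S*(7)=71.3506
t_6: node(6,0) S=44.3614 payoff=46.7286 vs cont=46.1925 → 46.7286 [stop]  node(6,1) S=60.8976 payoff=30.1924 vs cont=29.6562 → 30.1924 [stop]  node(6,2) S=83.5979 payoff=7.4921 vs cont=12.0697 → 12.0697 [wait]  node(6,3) S=114.7600 payoff=0.0000 vs cont=2.0091 → 2.0091 [wait]  node(6,4) S=157.5381 payoff=0.0000 vs cont=0.0000 → 0.0000 [wait]  node(6,5) S=216.2622 payoff=0.0000 vs cont=0.0000 → 0.0000 [wait]  node(6,6) S=296.8765 payoff=0.0000 vs cont=0.0000 → 0.0000 [wait]  ⇒ S*(6)=60.8976
t_5: node(5,0) S=51.9760 payoff=39.1140 vs cont=38.5779 → 39.1140 [stop]  node(5,1) S=71.3506 payoff=19.7394 vs cont=21.3834 → 21.3834 [wait]  node(5,2) S=97.9474 payoff=0.0000 vs cont=7.2071 → 7.2071 [wait]  node(5,3) S=134.4584 payoff=0.0000 vs cont=1.0404 → 1.0404 [wait]  node(5,4) S=184.5794 payoff=0.0000 vs cont=0.0000 → 0.0000 [wait]  node(5,5) S=253.3834 payoff=0.0000 vs cont=0.0000 → 0.0000 [wait]  ⇒ S*(5)=51.9760
t_4: node(4,0) S=60.8976 payoff=30.1924 vs cont=30.4393 → 30.4393 [wait]  node(4,1) S=83.5979 payoff=7.4921 vs cont=14.5058 → 14.5058 [wait]  node(4,2) S=114.7600 payoff=0.0000 vs cont=4.2277 → 4.2277 [wait]  node(4,3) S=157.5381 payoff=0.0000 vs cont=0.5388 → 0.5388 [wait]  node(4,4) S=216.2622 payoff=0.0000 vs cont=0.0000 → 0.0000 [wait]  ⇒ S*(4)=-
t_3: node(3,0) S=71.3506 payoff=19.7394 vs cont=22.6715 → 22.6715 [wait]  node(3,1) S=97.9474 payoff=0.0000 vs cont=9.5253 → 9.5253 [wait]  node(3,2) S=134.4584 payoff=0.0000 vs cont=2.4459 → 2.4459 [wait]  node(3,3) S=184.5794 payoff=0.0000 vs cont=0.2790 → 0.2790 [wait]  ⇒ S*(3)=-
t_2: node(2,0) S=83.5979 payoff=7.4921 vs cont=16.2769 → 16.2769 [wait]  node(2,1) S=114.7600 payoff=0.0000 vs cont=6.0975 → 6.0975 [wait]  node(2,2) S=157.5381 payoff=0.0000 vs cont=1.3995 → 1.3995 [wait]  ⇒ S*(2)=-
t_1: node(1,0) S=97.9474 payoff=0.0000 vs cont=11.3330 → 11.3330 [wait]  node(1,1) S=134.4584 payoff=0.0000 vs cont=3.8241 → 3.8241 [wait]  ⇒ S*(1)=-
t_0: node(0,0) S=114.7600 payoff=0.0000 vs cont=7.6900 → 7.6900 [wait]  ⇒ S*(0)=-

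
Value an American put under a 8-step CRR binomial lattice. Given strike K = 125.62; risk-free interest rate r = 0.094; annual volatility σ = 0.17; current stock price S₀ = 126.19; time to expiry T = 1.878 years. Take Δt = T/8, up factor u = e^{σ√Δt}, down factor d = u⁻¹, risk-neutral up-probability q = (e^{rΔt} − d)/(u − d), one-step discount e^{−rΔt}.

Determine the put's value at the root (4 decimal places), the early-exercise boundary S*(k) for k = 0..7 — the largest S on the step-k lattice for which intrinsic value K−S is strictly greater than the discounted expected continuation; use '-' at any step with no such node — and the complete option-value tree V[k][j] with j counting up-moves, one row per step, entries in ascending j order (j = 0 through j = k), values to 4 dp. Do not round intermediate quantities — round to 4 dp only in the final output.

Δt=0.23475, u=1.08585, d=0.92093, q=0.61471, disc=e^(-rΔt)=0.97818
k=8 terminal: V=max(K-S,0) → 60.3289 48.6367 34.8506 18.5958 0.0000 0.0000 0.0000 0.0000 0.0000
k=7: j=0 S=70.8965 intr=54.7235 cont=51.9818 V=54.7235[EX]; j=1 S=83.5926 intr=42.0274 cont=39.2858 V=42.0274[EX]; j=2 S=98.5623 intr=27.0577 cont=24.3161 V=27.0577[EX]; j=3 S=116.2127 intr=9.4073 cont=7.0084 V=9.4073[EX]; j=4 S=137.0239 intr=0.0000 cont=0.0000 V=0.0000[hold]; j=5 S=161.5620 intr=0.0000 cont=0.0000 V=0.0000[hold]; j=6 S=190.4943 intr=0.0000 cont=0.0000 V=0.0000[hold]; j=7 S=224.6078 intr=0.0000 cont=0.0000 V=0.0000[hold]  S*(7)=116.2127
k=6: j=0 S=76.9833 intr=48.6367 cont=45.8951 V=48.6367[EX]; j=1 S=90.7694 intr=34.8506 cont=32.1090 V=34.8506[EX]; j=2 S=107.0242 intr=18.5958 cont=15.8541 V=18.5958[EX]; j=3 S=126.1900 intr=0.0000 cont=3.5455 V=3.5455[hold]; j=4 S=148.7879 intr=0.0000 cont=0.0000 V=0.0000[hold]; j=5 S=175.4327 intr=0.0000 cont=0.0000 V=0.0000[hold]; j=6 S=206.8490 intr=0.0000 cont=0.0000 V=0.0000[hold]  S*(6)=107.0242
k=5: j=0 S=83.5926 intr=42.0274 cont=39.2858 V=42.0274[EX]; j=1 S=98.5623 intr=27.0577 cont=24.3161 V=27.0577[EX]; j=2 S=116.2127 intr=9.4073 cont=9.1403 V=9.4073[EX]; j=3 S=137.0239 intr=0.0000 cont=1.3362 V=1.3362[hold]; j=4 S=161.5620 intr=0.0000 cont=0.0000 V=0.0000[hold]; j=5 S=190.4943 intr=0.0000 cont=0.0000 V=0.0000[hold]  S*(5)=116.2127
k=4: j=0 S=90.7694 intr=34.8506 cont=32.1090 V=34.8506[EX]; j=1 S=107.0242 intr=18.5958 cont=15.8541 V=18.5958[EX]; j=2 S=126.1900 intr=0.0000 cont=4.3489 V=4.3489[hold]; j=3 S=148.7879 intr=0.0000 cont=0.5036 V=0.5036[hold]; j=4 S=175.4327 intr=0.0000 cont=0.0000 V=0.0000[hold]  S*(4)=107.0242
k=3: j=0 S=98.5623 intr=27.0577 cont=24.3161 V=27.0577[EX]; j=1 S=116.2127 intr=9.4073 cont=9.6234 V=9.6234[hold]; j=2 S=137.0239 intr=0.0000 cont=1.9418 V=1.9418[hold]; j=3 S=161.5620 intr=0.0000 cont=0.1898 V=0.1898[hold]  S*(3)=98.5623
k=2: j=0 S=107.0242 intr=18.5958 cont=15.9841 V=18.5958[EX]; j=1 S=126.1900 intr=0.0000 cont=4.7945 V=4.7945[hold]; j=2 S=148.7879 intr=0.0000 cont=0.8460 V=0.8460[hold]  S*(2)=107.0242
k=1: j=0 S=116.2127 intr=9.4073 cont=9.8913 V=9.8913[hold]; j=1 S=137.0239 intr=0.0000 cont=2.3156 V=2.3156[hold]  S*(1)=-
k=0: j=0 S=126.1900 intr=0.0000 cont=5.1202 V=5.1202[hold]  S*(0)=-

price = 5.1202
boundary = - - 107.0242 98.5623 107.0242 116.2127 107.0242 116.2127
tree:
5.1202
9.8913 2.3156
18.5958 4.7945 0.8460
27.0577 9.6234 1.9418 0.1898
34.8506 18.5958 4.3489 0.5036 0.0000
42.0274 27.0577 9.4073 1.3362 0.0000 0.0000
48.6367 34.8506 18.5958 3.5455 0.0000 0.0000 0.0000
54.7235 42.0274 27.0577 9.4073 0.0000 0.0000 0.0000 0.0000
60.3289 48.6367 34.8506 18.5958 0.0000 0.0000 0.0000 0.0000 0.0000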